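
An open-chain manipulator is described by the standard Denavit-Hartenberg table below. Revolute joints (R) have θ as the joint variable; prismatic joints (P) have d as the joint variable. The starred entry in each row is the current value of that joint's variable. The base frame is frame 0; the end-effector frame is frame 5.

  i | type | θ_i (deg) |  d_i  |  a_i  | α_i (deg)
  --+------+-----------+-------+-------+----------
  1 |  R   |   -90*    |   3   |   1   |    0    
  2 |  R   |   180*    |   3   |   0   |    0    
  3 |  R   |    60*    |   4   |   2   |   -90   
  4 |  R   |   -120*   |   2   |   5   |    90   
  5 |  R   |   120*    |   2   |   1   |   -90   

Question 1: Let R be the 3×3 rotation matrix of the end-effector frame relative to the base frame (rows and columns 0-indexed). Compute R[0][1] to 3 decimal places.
End-effector y-axis (col 1 of R) = (-0.7500,0.4330,0.5000)
R[0][1] = -0.7500

-0.750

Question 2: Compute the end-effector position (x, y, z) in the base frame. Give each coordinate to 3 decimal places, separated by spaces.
after link 1: o_1 = (0.0000, -1.0000, 3.0000)
after link 2: o_2 = (0.0000, -1.0000, 6.0000)
after link 3: o_3 = (-1.7321, 0.0000, 10.0000)
after link 4: o_4 = (-0.5670, -2.9821, 14.3301)
after link 5: o_5 = (0.2835, -4.4731, 12.8971)

0.283 -4.473 12.897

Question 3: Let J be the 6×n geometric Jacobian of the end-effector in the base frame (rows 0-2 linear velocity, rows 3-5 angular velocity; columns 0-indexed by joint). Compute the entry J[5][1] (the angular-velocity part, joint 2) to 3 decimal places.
axis z_1 = (0.0000,0.0000,1.0000); lever o_n−o_1 = (0.2835,-3.4731,9.8971)
cross product → J_v[:, 1] = (3.4731,0.2835,-0.0000)
J_ω[:, 1] = z_1
entry J[5][1] = 1.0000

1.000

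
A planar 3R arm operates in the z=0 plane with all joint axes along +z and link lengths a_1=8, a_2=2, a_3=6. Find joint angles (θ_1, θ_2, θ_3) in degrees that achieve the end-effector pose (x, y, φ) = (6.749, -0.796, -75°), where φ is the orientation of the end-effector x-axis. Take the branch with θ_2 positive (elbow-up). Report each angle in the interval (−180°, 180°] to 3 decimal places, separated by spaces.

29.999 120.011 134.991

wrist centre = target − a_3·(cos φ, sin φ) = (5.1961, 4.9996)
cos θ_2 = (51.9949−8²−2²)/(2·8·2) = -0.5002; θ_2 = 120.0106° (elbow-up)
β = atan2(4.9996,5.1961) = 43.8957°; ψ = atan2(1.7319,6.9997) = 13.8971°
θ_1 = β − ψ = 29.9986°
θ_3 = φ − θ_1 − θ_2 = 134.9907° (wrapped to (-180°,180°])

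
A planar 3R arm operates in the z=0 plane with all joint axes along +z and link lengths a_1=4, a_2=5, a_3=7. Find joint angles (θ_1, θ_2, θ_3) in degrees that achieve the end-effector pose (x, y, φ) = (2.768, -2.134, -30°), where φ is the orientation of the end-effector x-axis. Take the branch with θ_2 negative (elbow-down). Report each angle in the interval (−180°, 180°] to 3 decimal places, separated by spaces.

-120.010 -134.996 -134.994

wrist centre = target − a_3·(cos φ, sin φ) = (-3.2942, 1.3660)
cos θ_2 = (12.7176−4²−5²)/(2·4·5) = -0.7071; θ_2 = -134.9963° (elbow-down)
β = atan2(1.3660,-3.2942) = 157.4776°; ψ = atan2(-3.5358,0.4647) = -82.5127°
θ_1 = β − ψ = 239.9903°
θ_3 = φ − θ_1 − θ_2 = -134.9940° (wrapped to (-180°,180°])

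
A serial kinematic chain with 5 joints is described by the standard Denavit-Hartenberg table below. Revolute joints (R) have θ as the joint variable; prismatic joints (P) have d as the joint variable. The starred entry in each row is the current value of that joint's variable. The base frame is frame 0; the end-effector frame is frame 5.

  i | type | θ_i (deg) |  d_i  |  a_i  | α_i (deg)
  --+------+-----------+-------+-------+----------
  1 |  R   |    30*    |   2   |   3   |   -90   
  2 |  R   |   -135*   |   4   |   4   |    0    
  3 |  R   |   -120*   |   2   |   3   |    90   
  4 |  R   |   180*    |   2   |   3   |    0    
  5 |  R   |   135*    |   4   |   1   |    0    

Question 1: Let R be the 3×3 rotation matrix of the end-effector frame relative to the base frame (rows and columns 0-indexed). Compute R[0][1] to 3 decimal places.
End-effector y-axis (col 1 of R) = (-0.5120,0.5209,-0.6830)
R[0][1] = -0.5120

-0.512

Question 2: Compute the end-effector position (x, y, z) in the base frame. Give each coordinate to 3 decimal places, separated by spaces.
2.363 7.476 2.593

after link 1: o_1 = (2.5981, 1.5000, 2.0000)
after link 2: o_2 = (-1.8514, 3.5499, 4.8284)
after link 3: o_3 = (-3.5238, 4.8937, 1.9306)
after link 4: o_4 = (-1.1784, 6.2479, 4.3108)
after link 5: o_5 = (2.3627, 7.4758, 2.5925)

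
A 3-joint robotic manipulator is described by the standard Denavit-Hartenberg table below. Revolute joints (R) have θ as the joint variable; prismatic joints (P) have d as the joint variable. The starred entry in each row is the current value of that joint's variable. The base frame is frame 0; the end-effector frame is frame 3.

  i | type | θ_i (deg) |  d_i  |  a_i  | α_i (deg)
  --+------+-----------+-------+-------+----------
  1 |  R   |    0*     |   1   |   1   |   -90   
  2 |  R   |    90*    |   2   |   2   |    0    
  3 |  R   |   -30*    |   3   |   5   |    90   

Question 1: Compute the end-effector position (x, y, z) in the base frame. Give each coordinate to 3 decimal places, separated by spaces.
after link 1: o_1 = (1.0000, 0.0000, 1.0000)
after link 2: o_2 = (1.0000, 2.0000, -1.0000)
after link 3: o_3 = (3.5000, 5.0000, -5.3301)

3.500 5.000 -5.330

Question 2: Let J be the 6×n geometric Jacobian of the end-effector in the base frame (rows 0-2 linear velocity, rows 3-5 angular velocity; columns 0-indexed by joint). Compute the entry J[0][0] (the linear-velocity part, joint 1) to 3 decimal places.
-5.000

axis z_0 = ẑ; lever o_n−o_0 = (3.5000,5.0000,-5.3301)
cross product → J_v[:, 0] = (-5.0000,3.5000,0.0000)
J_ω[:, 0] = z_0
entry J[0][0] = -5.0000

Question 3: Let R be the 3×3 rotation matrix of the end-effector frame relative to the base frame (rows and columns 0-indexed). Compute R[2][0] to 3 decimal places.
End-effector x-axis (col 0 of R) = (0.5000,0.0000,-0.8660)
R[2][0] = -0.8660

-0.866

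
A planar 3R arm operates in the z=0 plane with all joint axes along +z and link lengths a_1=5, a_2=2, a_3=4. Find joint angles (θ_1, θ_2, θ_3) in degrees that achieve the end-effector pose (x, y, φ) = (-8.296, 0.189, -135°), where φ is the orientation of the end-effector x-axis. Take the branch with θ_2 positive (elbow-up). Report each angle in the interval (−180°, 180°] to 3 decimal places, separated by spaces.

wrist centre = target − a_3·(cos φ, sin φ) = (-5.4676, 3.0174)
cos θ_2 = (38.9992−5²−2²)/(2·5·2) = 0.5000; θ_2 = 60.0026° (elbow-up)
β = atan2(3.0174,-5.4676) = 151.1067°; ψ = atan2(1.7321,5.9999) = 16.1027°
θ_1 = β − ψ = 135.0040°
θ_3 = φ − θ_1 − θ_2 = 29.9934° (wrapped to (-180°,180°])

135.004 60.003 29.993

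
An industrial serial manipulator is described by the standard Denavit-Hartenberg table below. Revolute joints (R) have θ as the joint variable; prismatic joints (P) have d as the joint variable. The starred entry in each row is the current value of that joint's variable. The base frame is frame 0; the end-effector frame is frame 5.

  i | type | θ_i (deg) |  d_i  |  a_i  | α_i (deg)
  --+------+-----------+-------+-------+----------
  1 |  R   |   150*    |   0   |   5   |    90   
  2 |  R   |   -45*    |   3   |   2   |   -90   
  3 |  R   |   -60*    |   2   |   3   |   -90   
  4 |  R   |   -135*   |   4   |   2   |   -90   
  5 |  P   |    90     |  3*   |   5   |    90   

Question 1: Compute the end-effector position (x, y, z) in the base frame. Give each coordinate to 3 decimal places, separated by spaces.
after link 1: o_1 = (-4.3301, 2.5000, 0.0000)
after link 2: o_2 = (-4.0549, 5.8052, -1.4142)
after link 3: o_3 = (-4.8991, 9.2926, -1.0607)
after link 4: o_4 = (-9.0658, 7.9747, -2.0101)
after link 5: o_5 = (-6.1942, 11.3248, 1.8017)

-6.194 11.325 1.802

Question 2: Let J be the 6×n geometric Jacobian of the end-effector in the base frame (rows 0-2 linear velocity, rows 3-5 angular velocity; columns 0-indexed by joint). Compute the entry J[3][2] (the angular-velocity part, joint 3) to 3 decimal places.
-0.612

axis z_2 = (-0.6124,0.3536,0.7071); lever o_n−o_2 = (-2.1393,5.5196,3.2159)
cross product → J_v[:, 2] = (-2.7659,0.4566,-2.6237)
J_ω[:, 2] = z_2
entry J[3][2] = -0.6124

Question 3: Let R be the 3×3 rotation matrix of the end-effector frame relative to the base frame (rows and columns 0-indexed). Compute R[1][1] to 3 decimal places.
0.905

End-effector y-axis (col 1 of R) = (-0.3433,0.9053,0.2500)
R[1][1] = 0.9053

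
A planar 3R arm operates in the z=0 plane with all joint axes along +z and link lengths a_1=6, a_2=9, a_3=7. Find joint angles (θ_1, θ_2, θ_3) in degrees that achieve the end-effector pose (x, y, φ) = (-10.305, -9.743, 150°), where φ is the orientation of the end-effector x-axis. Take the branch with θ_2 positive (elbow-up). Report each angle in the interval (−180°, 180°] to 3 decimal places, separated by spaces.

wrist centre = target − a_3·(cos φ, sin φ) = (-4.2428, -13.2430)
cos θ_2 = (193.3786−6²−9²)/(2·6·9) = 0.7072; θ_2 = 44.9917° (elbow-up)
β = atan2(-13.2430,-4.2428) = -107.7645°; ψ = atan2(6.3630,12.3649) = 27.2306°
θ_1 = β − ψ = -134.9951°
θ_3 = φ − θ_1 − θ_2 = -119.9966° (wrapped to (-180°,180°])

-134.995 44.992 -119.997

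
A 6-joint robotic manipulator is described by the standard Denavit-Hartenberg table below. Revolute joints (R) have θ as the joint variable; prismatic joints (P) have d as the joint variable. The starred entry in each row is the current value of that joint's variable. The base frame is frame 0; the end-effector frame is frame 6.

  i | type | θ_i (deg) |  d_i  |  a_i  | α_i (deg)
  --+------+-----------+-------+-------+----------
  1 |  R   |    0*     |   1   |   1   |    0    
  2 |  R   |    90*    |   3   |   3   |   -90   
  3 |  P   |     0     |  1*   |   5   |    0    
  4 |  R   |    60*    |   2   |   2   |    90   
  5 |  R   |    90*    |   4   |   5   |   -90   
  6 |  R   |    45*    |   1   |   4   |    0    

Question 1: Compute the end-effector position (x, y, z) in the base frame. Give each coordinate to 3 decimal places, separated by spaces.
after link 1: o_1 = (1.0000, 0.0000, 1.0000)
after link 2: o_2 = (1.0000, 3.0000, 4.0000)
after link 3: o_3 = (0.0000, 8.0000, 4.0000)
after link 4: o_4 = (-2.0000, 9.0000, 2.2679)
after link 5: o_5 = (-7.0000, 12.4641, 4.2679)
after link 6: o_6 = (-9.8284, 9.5146, 3.7198)

-9.828 9.515 3.720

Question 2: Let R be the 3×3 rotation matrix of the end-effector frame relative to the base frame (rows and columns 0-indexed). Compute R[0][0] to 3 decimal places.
End-effector x-axis (col 0 of R) = (-0.7071,-0.6124,-0.3536)
R[0][0] = -0.7071

-0.707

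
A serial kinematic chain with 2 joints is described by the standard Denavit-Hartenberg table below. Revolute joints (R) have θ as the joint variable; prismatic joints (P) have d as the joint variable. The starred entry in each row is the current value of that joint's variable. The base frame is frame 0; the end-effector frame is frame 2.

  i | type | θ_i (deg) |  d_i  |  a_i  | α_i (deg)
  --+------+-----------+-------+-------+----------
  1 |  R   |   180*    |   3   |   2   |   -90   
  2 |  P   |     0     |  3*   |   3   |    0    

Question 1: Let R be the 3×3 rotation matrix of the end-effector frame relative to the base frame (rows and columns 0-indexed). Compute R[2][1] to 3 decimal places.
End-effector y-axis (col 1 of R) = (-0.0000,-0.0000,-1.0000)
R[2][1] = -1.0000

-1.000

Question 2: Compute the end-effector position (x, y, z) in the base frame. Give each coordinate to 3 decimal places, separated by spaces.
after link 1: o_1 = (-2.0000, 0.0000, 3.0000)
after link 2: o_2 = (-5.0000, -3.0000, 3.0000)

-5.000 -3.000 3.000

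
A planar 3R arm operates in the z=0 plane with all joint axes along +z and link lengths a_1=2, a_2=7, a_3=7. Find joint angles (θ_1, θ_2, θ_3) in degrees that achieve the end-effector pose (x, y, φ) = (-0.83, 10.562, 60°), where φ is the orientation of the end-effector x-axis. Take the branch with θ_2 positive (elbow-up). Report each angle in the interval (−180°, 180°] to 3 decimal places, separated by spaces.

wrist centre = target − a_3·(cos φ, sin φ) = (-4.3300, 4.4998)
cos θ_2 = (38.9973−2²−7²)/(2·2·7) = -0.5001; θ_2 = 120.0064° (elbow-up)
β = atan2(4.4998,-4.3300) = 133.8982°; ψ = atan2(6.0618,-1.5007) = 103.9048°
θ_1 = β − ψ = 29.9934°
θ_3 = φ − θ_1 − θ_2 = -89.9998° (wrapped to (-180°,180°])

29.993 120.006 -90.000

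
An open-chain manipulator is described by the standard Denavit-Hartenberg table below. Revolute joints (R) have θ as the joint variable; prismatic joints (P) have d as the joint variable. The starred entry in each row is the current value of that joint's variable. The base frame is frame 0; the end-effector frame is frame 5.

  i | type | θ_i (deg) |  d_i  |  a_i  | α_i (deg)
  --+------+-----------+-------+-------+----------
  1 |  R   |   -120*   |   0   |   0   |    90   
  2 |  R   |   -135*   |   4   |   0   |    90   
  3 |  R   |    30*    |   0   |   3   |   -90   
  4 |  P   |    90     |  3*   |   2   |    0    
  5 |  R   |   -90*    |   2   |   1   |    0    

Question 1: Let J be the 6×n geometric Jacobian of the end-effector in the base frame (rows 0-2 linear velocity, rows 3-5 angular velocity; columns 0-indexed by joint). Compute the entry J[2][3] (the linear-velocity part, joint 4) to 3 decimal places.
prismatic axis z_3 = (-0.9268,0.1268,0.3536)
J_v[:, 3] = z_3; J_ω[:, 3] = (0,0,0)
entry J[2][3] = 0.3536

0.354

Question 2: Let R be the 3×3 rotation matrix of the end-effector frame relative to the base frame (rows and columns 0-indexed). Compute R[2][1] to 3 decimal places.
End-effector y-axis (col 1 of R) = (-0.3536,-0.6124,-0.7071)
R[2][1] = -0.7071

-0.707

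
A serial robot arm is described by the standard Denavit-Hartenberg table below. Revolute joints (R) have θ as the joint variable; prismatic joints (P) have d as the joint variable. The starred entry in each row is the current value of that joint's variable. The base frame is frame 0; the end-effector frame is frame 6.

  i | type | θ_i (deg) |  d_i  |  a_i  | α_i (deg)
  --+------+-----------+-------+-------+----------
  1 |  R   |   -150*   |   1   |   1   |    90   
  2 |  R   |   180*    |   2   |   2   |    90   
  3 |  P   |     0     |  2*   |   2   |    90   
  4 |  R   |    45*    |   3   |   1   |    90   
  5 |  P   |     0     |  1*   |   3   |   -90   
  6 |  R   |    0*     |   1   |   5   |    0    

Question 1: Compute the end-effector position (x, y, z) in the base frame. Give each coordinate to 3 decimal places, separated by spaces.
after link 1: o_1 = (-0.8660, -0.5000, 1.0000)
after link 2: o_2 = (-0.1340, 2.2321, 1.0000)
after link 3: o_3 = (1.5981, 3.2321, 3.0000)
after link 4: o_4 = (3.7104, 0.9875, 3.7071)
after link 5: o_5 = (6.1599, 2.4017, 5.1213)
after link 6: o_6 = (9.7218, 3.3035, 8.6569)

9.722 3.303 8.657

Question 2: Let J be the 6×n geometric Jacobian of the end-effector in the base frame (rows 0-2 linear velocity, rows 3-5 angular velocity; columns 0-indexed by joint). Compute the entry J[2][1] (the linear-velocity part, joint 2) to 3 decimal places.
axis z_1 = (-0.5000,0.8660,0.0000); lever o_n−o_1 = (10.5878,3.8035,7.6569)
cross product → J_v[:, 1] = (6.6310,3.8284,-11.0711)
J_ω[:, 1] = z_1
entry J[2][1] = -11.0711

-11.071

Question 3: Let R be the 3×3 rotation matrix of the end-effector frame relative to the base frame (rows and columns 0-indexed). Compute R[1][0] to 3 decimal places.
0.354

End-effector x-axis (col 0 of R) = (0.6124,0.3536,0.7071)
R[1][0] = 0.3536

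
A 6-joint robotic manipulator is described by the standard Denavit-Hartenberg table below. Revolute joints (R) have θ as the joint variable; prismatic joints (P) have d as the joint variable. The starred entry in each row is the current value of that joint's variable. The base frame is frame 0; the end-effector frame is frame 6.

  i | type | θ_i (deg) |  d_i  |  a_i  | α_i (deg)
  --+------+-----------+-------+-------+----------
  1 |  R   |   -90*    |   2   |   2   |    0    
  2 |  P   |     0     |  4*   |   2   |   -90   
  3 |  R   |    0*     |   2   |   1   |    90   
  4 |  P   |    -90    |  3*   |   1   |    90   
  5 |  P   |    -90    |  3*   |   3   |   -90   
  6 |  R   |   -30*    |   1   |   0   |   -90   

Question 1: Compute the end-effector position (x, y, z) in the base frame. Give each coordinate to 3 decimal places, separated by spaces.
after link 1: o_1 = (0.0000, -2.0000, 2.0000)
after link 2: o_2 = (0.0000, -4.0000, 6.0000)
after link 3: o_3 = (2.0000, -5.0000, 6.0000)
after link 4: o_4 = (1.0000, -5.0000, 9.0000)
after link 5: o_5 = (1.0000, -2.0000, 6.0000)
after link 6: o_6 = (-0.0000, -2.0000, 6.0000)

-0.000 -2.000 6.000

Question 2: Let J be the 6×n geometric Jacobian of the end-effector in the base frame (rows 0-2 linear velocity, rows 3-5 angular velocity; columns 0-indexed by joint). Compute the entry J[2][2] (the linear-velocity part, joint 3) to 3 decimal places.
2.000

axis z_2 = (1.0000,0.0000,0.0000); lever o_n−o_2 = (-0.0000,2.0000,0.0000)
cross product → J_v[:, 2] = (-0.0000,-0.0000,2.0000)
J_ω[:, 2] = z_2
entry J[2][2] = 2.0000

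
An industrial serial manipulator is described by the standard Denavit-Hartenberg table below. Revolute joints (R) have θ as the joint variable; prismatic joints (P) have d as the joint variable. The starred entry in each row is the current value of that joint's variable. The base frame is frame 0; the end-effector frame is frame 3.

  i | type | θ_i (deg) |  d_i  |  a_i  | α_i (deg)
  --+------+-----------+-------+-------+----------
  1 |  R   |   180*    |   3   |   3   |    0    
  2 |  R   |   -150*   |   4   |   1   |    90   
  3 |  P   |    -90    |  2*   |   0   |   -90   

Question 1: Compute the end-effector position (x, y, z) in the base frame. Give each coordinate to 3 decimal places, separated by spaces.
-1.134 -1.232 7.000

after link 1: o_1 = (-3.0000, 0.0000, 3.0000)
after link 2: o_2 = (-2.1340, 0.5000, 7.0000)
after link 3: o_3 = (-1.1340, -1.2321, 7.0000)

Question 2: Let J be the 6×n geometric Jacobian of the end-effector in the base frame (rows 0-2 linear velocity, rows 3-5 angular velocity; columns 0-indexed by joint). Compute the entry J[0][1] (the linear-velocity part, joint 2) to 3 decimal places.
1.232

axis z_1 = (0.0000,0.0000,1.0000); lever o_n−o_1 = (1.8660,-1.2321,4.0000)
cross product → J_v[:, 1] = (1.2321,1.8660,-0.0000)
J_ω[:, 1] = z_1
entry J[0][1] = 1.2321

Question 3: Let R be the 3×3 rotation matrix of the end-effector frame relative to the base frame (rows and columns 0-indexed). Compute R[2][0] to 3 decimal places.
End-effector x-axis (col 0 of R) = (0.0000,-0.0000,-1.0000)
R[2][0] = -1.0000

-1.000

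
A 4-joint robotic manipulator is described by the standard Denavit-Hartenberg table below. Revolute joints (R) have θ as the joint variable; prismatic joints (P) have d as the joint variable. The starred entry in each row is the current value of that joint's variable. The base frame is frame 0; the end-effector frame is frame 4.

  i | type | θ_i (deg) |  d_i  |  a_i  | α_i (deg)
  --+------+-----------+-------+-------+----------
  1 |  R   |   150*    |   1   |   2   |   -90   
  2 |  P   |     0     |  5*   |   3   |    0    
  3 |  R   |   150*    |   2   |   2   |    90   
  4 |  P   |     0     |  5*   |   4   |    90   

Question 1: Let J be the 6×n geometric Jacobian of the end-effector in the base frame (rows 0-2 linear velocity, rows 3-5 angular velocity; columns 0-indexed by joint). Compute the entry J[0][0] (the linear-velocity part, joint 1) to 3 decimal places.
axis z_0 = ẑ; lever o_n−o_0 = (-5.4952,-4.9103,-6.3301)
cross product → J_v[:, 0] = (4.9103,-5.4952,0.0000)
J_ω[:, 0] = z_0
entry J[0][0] = 4.9103

4.910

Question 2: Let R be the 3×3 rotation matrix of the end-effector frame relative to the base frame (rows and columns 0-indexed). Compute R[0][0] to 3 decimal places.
End-effector x-axis (col 0 of R) = (0.7500,-0.4330,-0.5000)
R[0][0] = 0.7500

0.750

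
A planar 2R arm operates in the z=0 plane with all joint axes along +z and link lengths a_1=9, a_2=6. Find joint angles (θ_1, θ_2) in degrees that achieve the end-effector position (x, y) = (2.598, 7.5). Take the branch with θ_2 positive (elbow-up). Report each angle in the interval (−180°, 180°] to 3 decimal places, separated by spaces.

cos θ_2 = (62.9996−9²−6²)/(2·9·6) = -0.5000; θ_2 = 120.0002° (elbow-up)
β = atan2(7.5000,2.5980) = 70.8939°; ψ = atan2(5.1961,6.0000) = 40.8934°
θ_1 = β − ψ = 30.0005°

30.000 120.000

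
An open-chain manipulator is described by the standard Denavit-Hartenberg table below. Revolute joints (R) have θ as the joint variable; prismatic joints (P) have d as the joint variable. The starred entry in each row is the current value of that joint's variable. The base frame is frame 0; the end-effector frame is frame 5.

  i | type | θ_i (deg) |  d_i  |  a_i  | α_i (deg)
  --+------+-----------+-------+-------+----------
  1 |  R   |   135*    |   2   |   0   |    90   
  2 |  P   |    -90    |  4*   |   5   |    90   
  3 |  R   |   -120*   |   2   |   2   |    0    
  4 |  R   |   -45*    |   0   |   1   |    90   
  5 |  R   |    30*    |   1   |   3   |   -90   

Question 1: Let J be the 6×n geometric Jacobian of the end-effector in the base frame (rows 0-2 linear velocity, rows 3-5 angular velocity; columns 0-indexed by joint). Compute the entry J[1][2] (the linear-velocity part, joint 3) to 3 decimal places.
-3.348

axis z_2 = (0.7071,-0.7071,-0.0000); lever o_n−o_2 = (1.2746,-3.6751,4.7343)
cross product → J_v[:, 2] = (-3.3477,-3.3477,-1.6974)
J_ω[:, 2] = z_2
entry J[1][2] = -3.3477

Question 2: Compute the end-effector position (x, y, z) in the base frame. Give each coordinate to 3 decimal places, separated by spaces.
4.103 -0.847 1.734

after link 1: o_1 = (0.0000, 0.0000, 2.0000)
after link 2: o_2 = (2.8284, 2.8284, -3.0000)
after link 3: o_3 = (3.0179, 0.1895, -2.0000)
after link 4: o_4 = (2.8349, 0.0065, -1.0341)
after link 5: o_5 = (4.1031, -0.8467, 1.7343)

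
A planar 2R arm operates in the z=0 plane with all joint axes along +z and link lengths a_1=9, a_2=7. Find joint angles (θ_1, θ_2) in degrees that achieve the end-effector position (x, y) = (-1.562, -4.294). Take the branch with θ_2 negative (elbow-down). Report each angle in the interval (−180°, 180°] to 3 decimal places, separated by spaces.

cos θ_2 = (20.8783−9²−7²)/(2·9·7) = -0.8660; θ_2 = -150.0023° (elbow-down)
β = atan2(-4.2940,-1.5620) = -109.9895°; ψ = atan2(-3.4998,2.9377) = -49.9900°
θ_1 = β − ψ = -59.9995°

-59.999 -150.002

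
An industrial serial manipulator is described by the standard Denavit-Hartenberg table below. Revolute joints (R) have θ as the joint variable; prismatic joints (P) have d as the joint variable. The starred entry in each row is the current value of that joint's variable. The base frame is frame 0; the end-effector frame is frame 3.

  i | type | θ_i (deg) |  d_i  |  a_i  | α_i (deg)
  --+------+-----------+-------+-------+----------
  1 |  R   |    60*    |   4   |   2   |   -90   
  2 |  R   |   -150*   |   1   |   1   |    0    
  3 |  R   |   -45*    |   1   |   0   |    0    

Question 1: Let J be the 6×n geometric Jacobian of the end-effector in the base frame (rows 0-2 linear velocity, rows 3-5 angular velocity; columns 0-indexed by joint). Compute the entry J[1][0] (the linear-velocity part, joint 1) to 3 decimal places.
axis z_0 = ẑ; lever o_n−o_0 = (-1.1651,1.9821,4.5000)
cross product → J_v[:, 0] = (-1.9821,-1.1651,0.0000)
J_ω[:, 0] = z_0
entry J[1][0] = -1.1651

-1.165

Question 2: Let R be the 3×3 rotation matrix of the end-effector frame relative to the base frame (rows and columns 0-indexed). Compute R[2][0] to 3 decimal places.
-0.259

End-effector x-axis (col 0 of R) = (-0.4830,-0.8365,-0.2588)
R[2][0] = -0.2588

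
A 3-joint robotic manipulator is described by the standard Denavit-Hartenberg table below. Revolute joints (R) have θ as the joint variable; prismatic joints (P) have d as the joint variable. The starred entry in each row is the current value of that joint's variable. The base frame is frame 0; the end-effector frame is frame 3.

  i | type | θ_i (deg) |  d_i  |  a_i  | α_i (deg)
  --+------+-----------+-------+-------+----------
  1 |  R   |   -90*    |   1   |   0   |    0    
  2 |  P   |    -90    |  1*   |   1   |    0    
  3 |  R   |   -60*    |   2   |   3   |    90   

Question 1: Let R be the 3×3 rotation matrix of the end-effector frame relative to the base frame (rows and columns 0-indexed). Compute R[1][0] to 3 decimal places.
0.866

End-effector x-axis (col 0 of R) = (-0.5000,0.8660,0.0000)
R[1][0] = 0.8660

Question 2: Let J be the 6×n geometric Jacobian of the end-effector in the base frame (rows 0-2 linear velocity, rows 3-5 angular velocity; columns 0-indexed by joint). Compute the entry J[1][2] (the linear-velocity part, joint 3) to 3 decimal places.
-1.500

axis z_2 = (0.0000,0.0000,1.0000); lever o_n−o_2 = (-1.5000,2.5981,2.0000)
cross product → J_v[:, 2] = (-2.5981,-1.5000,0.0000)
J_ω[:, 2] = z_2
entry J[1][2] = -1.5000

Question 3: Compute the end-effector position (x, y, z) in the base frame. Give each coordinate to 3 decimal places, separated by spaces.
-2.500 2.598 4.000

after link 1: o_1 = (0.0000, 0.0000, 1.0000)
after link 2: o_2 = (-1.0000, -0.0000, 2.0000)
after link 3: o_3 = (-2.5000, 2.5981, 4.0000)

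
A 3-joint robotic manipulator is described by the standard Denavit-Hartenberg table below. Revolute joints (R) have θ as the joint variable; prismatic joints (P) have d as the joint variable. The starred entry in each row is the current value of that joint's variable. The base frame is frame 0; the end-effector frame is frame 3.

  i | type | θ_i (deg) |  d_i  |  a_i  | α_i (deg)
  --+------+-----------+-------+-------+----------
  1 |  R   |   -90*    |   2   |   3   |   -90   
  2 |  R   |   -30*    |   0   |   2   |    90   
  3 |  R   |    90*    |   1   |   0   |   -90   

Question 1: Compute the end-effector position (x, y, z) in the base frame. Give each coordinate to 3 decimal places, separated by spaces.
after link 1: o_1 = (0.0000, -3.0000, 2.0000)
after link 2: o_2 = (0.0000, -4.7321, 3.0000)
after link 3: o_3 = (0.0000, -4.2321, 3.8660)

0.000 -4.232 3.866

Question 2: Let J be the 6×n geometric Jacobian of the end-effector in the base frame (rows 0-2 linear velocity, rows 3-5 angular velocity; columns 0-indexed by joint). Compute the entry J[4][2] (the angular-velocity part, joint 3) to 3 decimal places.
0.500

axis z_2 = (-0.0000,0.5000,0.8660); lever o_n−o_2 = (-0.0000,0.5000,0.8660)
cross product → J_v[:, 2] = (0.0000,-0.0000,0.0000)
J_ω[:, 2] = z_2
entry J[4][2] = 0.5000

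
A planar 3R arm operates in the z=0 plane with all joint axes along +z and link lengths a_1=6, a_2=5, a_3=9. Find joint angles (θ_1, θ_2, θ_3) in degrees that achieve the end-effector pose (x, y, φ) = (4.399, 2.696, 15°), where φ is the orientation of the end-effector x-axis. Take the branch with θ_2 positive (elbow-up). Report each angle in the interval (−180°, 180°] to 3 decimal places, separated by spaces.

119.999 134.997 120.003

wrist centre = target − a_3·(cos φ, sin φ) = (-4.2943, 0.3666)
cos θ_2 = (18.5757−6²−5²)/(2·6·5) = -0.7071; θ_2 = 134.9971° (elbow-up)
β = atan2(0.3666,-4.2943) = 175.1202°; ψ = atan2(3.5357,2.4646) = 55.1208°
θ_1 = β − ψ = 119.9995°
θ_3 = φ − θ_1 − θ_2 = 120.0034° (wrapped to (-180°,180°])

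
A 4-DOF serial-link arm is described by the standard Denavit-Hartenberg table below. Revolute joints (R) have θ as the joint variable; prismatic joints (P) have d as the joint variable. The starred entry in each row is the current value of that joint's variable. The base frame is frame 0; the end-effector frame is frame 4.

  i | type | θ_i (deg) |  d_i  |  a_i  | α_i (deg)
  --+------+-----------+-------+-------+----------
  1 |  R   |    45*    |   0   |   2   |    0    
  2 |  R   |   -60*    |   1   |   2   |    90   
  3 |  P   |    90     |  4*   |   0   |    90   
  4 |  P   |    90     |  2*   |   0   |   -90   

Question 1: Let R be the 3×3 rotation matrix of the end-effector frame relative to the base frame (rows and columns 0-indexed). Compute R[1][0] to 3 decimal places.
-0.966

End-effector x-axis (col 0 of R) = (-0.2588,-0.9659,0.0000)
R[1][0] = -0.9659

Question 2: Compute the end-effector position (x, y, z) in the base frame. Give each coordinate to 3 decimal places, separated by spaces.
after link 1: o_1 = (1.4142, 1.4142, 0.0000)
after link 2: o_2 = (3.3461, 0.8966, 1.0000)
after link 3: o_3 = (2.3108, -2.9671, 1.0000)
after link 4: o_4 = (4.2426, -3.4848, 1.0000)

4.243 -3.485 1.000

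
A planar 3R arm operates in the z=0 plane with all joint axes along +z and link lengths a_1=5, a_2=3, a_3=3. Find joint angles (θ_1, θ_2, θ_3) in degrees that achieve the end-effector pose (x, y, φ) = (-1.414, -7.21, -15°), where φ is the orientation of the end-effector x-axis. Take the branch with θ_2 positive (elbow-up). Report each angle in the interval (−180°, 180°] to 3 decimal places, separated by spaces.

-134.996 29.996 90.000

wrist centre = target − a_3·(cos φ, sin φ) = (-4.3118, -6.4335)
cos θ_2 = (59.9819−5²−3²)/(2·5·3) = 0.8661; θ_2 = 29.9957° (elbow-up)
β = atan2(-6.4335,-4.3118) = -123.8301°; ψ = atan2(1.4998,7.5982) = 11.1660°
θ_1 = β − ψ = -134.9961°
θ_3 = φ − θ_1 − θ_2 = 90.0005° (wrapped to (-180°,180°])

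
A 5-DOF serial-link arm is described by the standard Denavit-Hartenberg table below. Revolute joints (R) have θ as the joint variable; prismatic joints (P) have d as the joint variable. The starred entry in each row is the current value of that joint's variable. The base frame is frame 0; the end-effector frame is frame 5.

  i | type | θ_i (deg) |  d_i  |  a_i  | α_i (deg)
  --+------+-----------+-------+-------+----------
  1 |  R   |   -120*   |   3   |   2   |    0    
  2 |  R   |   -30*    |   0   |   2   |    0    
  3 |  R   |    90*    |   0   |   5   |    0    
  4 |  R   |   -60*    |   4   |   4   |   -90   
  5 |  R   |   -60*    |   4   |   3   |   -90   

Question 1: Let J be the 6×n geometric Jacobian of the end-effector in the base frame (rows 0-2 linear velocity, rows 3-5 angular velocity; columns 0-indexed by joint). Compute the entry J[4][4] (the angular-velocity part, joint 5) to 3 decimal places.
axis z_4 = (0.8660,-0.5000,0.0000); lever o_n−o_4 = (2.7141,-3.2990,2.5981)
cross product → J_v[:, 4] = (-1.2990,-2.2500,-1.5000)
J_ω[:, 4] = z_4
entry J[4][4] = -0.5000

-0.500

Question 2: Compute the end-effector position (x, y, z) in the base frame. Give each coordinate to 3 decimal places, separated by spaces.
after link 1: o_1 = (-1.0000, -1.7321, 3.0000)
after link 2: o_2 = (-2.7321, -2.7321, 3.0000)
after link 3: o_3 = (-0.2321, -7.0622, 3.0000)
after link 4: o_4 = (-2.2321, -10.5263, 7.0000)
after link 5: o_5 = (0.4821, -13.8253, 9.5981)

0.482 -13.825 9.598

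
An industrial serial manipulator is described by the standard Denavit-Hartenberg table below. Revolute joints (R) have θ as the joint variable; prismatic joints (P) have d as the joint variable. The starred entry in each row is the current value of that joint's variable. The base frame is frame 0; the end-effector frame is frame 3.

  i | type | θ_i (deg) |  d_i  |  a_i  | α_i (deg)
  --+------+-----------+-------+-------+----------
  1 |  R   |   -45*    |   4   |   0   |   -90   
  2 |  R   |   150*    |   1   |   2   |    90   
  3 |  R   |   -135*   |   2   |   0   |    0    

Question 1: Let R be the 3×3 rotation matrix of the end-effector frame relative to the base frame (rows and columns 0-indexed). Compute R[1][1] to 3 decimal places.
-0.067

End-effector y-axis (col 1 of R) = (-0.9330,-0.0670,-0.3536)
R[1][1] = -0.0670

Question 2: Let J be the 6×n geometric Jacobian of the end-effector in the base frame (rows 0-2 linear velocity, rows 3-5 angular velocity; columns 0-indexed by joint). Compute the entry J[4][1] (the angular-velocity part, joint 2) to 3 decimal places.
axis z_1 = (0.7071,0.7071,0.0000); lever o_n−o_1 = (0.1895,1.2247,-2.7321)
cross product → J_v[:, 1] = (-1.9319,1.9319,0.7321)
J_ω[:, 1] = z_1
entry J[4][1] = 0.7071

0.707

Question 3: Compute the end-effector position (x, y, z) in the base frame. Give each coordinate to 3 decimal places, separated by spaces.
0.189 1.225 1.268

after link 1: o_1 = (0.0000, 0.0000, 4.0000)
after link 2: o_2 = (-0.5176, 1.9319, 3.0000)
after link 3: o_3 = (0.1895, 1.2247, 1.2679)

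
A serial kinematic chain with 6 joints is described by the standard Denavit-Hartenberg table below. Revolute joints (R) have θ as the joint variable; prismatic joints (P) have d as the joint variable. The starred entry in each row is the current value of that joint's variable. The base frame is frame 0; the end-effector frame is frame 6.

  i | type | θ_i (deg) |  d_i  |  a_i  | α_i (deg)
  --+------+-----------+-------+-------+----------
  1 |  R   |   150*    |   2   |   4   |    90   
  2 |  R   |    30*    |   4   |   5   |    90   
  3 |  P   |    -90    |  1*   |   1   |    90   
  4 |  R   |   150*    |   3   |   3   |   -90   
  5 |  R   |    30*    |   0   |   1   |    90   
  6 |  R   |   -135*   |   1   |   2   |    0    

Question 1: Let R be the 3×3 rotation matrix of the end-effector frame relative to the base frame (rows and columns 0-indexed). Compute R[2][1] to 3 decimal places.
-0.619

End-effector y-axis (col 1 of R) = (-0.5745,0.5358,-0.6187)
R[2][1] = -0.6187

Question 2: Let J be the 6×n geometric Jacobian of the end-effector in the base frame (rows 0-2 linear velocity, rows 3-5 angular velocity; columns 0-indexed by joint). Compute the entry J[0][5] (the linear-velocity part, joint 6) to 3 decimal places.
-1.149

axis z_5 = (0.7578,0.0625,-0.6495); lever o_n−o_5 = (0.1391,-1.6215,-1.5334)
cross product → J_v[:, 5] = (-1.1490,1.0717,-1.2374)
J_ω[:, 5] = z_5
entry J[0][5] = -1.1490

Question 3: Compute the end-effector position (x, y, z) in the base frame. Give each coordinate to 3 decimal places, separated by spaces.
-3.296 7.692 -0.823

after link 1: o_1 = (-3.4641, 2.0000, 2.0000)
after link 2: o_2 = (-5.2141, 7.6292, 4.5000)
after link 3: o_3 = (-6.1471, 7.0131, 3.6340)
after link 4: o_4 = (-3.2476, 8.3391, 0.8349)
after link 5: o_5 = (-3.4351, 9.3134, 0.7099)
after link 6: o_6 = (-3.2960, 7.6919, -0.8235)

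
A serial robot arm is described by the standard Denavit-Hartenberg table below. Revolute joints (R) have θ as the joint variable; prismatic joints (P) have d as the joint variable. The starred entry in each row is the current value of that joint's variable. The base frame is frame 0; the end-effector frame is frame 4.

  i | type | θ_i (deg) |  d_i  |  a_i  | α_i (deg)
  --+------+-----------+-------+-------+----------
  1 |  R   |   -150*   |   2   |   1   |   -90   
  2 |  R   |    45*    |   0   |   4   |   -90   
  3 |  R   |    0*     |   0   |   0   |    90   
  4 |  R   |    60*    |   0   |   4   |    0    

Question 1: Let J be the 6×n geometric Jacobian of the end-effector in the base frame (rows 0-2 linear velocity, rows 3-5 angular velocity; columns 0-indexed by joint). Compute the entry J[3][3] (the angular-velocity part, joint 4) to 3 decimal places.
0.500

axis z_3 = (0.5000,-0.8660,0.0000); lever o_n−o_3 = (0.8966,0.5176,-3.8637)
cross product → J_v[:, 3] = (3.3461,1.9319,1.0353)
J_ω[:, 3] = z_3
entry J[3][3] = 0.5000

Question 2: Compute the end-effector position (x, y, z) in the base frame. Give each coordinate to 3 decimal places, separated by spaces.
-2.419 -1.397 -4.692

after link 1: o_1 = (-0.8660, -0.5000, 2.0000)
after link 2: o_2 = (-3.3155, -1.9142, -0.8284)
after link 3: o_3 = (-3.3155, -1.9142, -0.8284)
after link 4: o_4 = (-2.4189, -1.3966, -4.6921)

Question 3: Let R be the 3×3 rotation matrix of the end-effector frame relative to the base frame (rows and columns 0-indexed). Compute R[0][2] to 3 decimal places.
0.500

End-effector z-axis (col 2 of R) = (0.5000,-0.8660,0.0000)
R[0][2] = 0.5000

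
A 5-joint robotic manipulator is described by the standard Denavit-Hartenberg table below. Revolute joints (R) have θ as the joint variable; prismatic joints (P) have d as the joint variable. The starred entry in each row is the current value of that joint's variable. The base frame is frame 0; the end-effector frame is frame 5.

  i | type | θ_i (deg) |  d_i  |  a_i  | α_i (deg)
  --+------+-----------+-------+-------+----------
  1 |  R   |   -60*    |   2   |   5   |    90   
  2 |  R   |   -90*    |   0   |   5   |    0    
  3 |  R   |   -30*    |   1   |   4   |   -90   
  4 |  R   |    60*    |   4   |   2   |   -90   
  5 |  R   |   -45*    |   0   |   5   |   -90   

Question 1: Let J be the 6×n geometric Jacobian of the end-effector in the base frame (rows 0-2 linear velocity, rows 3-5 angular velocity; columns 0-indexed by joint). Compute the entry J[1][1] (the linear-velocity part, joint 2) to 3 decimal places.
axis z_1 = (-0.8660,-0.5000,0.0000); lever o_n−o_1 = (4.8567,-0.8242,-14.6288)
cross product → J_v[:, 1] = (7.3144,-12.6689,3.1421)
J_ω[:, 1] = z_1
entry J[1][1] = -12.6689

-12.669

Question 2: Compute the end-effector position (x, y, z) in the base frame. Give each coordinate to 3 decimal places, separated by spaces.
7.357 -5.154 -12.629

after link 1: o_1 = (2.5000, -4.3301, 2.0000)
after link 2: o_2 = (2.5000, -4.3301, -3.0000)
after link 3: o_3 = (0.6340, -3.0981, -6.4641)
after link 4: o_4 = (3.6160, -4.7990, -9.3301)
after link 5: o_5 = (7.3567, -5.1543, -12.6288)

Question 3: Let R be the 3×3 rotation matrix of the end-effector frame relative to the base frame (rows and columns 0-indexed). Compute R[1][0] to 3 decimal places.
-0.071

End-effector x-axis (col 0 of R) = (0.7481,-0.0711,-0.6597)
R[1][0] = -0.0711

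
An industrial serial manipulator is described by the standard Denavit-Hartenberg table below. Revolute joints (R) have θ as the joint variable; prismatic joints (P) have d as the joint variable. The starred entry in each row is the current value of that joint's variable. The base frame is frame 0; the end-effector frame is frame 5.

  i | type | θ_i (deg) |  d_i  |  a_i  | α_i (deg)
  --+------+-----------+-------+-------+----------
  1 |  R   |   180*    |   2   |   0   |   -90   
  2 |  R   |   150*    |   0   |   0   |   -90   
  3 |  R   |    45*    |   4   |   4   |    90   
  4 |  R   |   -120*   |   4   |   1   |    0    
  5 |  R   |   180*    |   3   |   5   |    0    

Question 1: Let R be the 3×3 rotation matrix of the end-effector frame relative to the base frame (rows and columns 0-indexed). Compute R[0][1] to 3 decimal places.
End-effector y-axis (col 1 of R) = (-0.2803,-0.6124,0.7392)
R[0][1] = -0.2803

-0.280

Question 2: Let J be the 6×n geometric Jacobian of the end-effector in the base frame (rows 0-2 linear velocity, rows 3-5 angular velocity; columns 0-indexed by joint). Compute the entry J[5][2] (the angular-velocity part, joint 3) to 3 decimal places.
axis z_2 = (0.5000,-0.0000,0.8660); lever o_n−o_2 = (11.6929,-0.7071,1.8679)
cross product → J_v[:, 2] = (0.6124,9.1924,-0.3536)
J_ω[:, 2] = z_2
entry J[5][2] = 0.8660

0.866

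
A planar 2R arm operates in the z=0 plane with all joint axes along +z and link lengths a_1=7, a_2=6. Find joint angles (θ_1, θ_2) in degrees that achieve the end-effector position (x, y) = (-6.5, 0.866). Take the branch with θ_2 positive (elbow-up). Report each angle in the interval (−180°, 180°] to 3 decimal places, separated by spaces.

cos θ_2 = (43.0000−7²−6²)/(2·7·6) = -0.5000; θ_2 = 120.0000° (elbow-up)
β = atan2(0.8660,-6.5000) = 172.4111°; ψ = atan2(5.1962,4.0000) = 52.4109°
θ_1 = β − ψ = 120.0002°

120.000 120.000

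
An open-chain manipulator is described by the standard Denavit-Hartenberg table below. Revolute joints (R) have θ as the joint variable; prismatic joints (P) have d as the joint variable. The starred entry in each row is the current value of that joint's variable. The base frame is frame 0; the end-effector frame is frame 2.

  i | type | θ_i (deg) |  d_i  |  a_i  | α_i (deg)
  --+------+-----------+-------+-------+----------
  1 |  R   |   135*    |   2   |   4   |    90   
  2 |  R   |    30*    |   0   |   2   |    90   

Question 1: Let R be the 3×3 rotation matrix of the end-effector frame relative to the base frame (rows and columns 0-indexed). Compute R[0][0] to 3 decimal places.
End-effector x-axis (col 0 of R) = (-0.6124,0.6124,0.5000)
R[0][0] = -0.6124

-0.612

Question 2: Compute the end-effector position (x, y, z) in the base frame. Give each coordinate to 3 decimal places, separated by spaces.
-4.053 4.053 3.000

after link 1: o_1 = (-2.8284, 2.8284, 2.0000)
after link 2: o_2 = (-4.0532, 4.0532, 3.0000)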